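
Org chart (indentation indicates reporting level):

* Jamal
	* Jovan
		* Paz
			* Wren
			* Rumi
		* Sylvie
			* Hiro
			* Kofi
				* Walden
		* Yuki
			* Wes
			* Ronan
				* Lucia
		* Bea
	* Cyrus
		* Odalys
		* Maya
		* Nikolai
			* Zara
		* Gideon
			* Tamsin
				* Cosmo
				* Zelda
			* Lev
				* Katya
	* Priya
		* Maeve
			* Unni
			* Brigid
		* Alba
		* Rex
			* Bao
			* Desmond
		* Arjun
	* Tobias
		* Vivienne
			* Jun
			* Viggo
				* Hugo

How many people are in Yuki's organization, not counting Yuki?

3

Yuki directly manages Wes, Ronan. Wes has no reports. Under Ronan: Lucia (1). So Yuki's organization is 2 direct reports plus everyone under them: 1 + 2 = 3.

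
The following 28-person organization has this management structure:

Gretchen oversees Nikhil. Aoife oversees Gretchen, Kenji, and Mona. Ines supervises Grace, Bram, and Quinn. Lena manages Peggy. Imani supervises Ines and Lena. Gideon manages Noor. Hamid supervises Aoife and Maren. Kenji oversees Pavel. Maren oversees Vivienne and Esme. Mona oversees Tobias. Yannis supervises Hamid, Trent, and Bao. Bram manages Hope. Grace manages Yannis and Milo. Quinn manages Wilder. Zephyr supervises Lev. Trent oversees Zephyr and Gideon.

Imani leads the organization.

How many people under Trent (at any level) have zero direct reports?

2

The people in Trent's organization with no one reporting to them are Lev, Noor. That is 2.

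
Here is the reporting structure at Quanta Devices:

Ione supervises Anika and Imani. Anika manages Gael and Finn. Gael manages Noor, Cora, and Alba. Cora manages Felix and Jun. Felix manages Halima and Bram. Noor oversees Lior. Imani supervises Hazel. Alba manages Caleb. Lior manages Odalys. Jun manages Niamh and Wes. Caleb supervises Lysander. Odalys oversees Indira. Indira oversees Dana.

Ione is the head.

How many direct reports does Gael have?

Gael directly manages Cora, Noor, Alba. That is 3 direct reports.

3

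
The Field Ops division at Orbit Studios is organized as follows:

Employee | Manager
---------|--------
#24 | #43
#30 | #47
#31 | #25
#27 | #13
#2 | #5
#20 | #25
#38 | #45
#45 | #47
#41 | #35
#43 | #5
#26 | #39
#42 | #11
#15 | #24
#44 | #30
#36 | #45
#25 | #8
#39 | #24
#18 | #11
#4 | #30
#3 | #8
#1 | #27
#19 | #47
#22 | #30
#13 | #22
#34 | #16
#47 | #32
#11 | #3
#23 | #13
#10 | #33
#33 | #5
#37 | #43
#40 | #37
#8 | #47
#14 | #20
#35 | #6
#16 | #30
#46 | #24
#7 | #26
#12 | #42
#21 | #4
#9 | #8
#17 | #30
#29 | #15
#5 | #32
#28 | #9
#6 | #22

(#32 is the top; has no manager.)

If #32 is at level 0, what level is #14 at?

Chain from #14 up to #32: #14 → #20 → #25 → #8 → #47 → #32. That is 5 steps up, so #14 is 5 levels below #32.

5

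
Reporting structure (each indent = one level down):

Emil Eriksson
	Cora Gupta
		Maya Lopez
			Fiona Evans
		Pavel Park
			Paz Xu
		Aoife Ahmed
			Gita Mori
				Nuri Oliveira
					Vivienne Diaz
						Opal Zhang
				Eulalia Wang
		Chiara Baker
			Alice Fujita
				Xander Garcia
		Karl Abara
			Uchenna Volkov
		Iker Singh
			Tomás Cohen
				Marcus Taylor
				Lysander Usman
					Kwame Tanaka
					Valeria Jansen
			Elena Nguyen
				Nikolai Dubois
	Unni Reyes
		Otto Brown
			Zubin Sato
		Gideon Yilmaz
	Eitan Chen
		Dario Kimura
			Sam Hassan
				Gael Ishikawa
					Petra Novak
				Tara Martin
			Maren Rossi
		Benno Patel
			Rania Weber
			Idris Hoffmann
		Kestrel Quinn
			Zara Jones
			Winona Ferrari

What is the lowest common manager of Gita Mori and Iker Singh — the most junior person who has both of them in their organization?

Cora Gupta

Gita Mori's chain of managers is Aoife Ahmed, Cora Gupta, Emil Eriksson. Iker Singh's chain of managers is Cora Gupta, Emil Eriksson. The first manager that appears in both chains is Cora Gupta.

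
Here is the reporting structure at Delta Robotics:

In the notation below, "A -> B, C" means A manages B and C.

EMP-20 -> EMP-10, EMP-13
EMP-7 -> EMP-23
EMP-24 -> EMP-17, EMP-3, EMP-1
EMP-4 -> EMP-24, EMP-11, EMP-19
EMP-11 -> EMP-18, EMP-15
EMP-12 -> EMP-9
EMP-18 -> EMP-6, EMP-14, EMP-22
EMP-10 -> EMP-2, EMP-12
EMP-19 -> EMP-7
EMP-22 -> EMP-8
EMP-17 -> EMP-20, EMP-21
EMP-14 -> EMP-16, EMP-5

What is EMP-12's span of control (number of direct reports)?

EMP-12 directly manages EMP-9. That is 1 direct report.

1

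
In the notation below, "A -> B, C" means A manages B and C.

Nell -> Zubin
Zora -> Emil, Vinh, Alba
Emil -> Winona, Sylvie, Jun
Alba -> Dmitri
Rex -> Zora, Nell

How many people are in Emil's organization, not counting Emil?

Emil directly manages Winona, Sylvie, Jun. Winona has no reports. Sylvie has no reports. Jun has no reports. So Emil's organization is 3 direct reports plus everyone under them: 1 + 1 + 1 = 3.

3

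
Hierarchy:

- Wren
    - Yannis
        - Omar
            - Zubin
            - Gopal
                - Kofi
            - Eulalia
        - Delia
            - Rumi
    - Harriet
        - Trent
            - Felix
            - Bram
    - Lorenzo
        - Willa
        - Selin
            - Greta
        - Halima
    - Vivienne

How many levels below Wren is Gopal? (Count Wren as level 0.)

3

Chain from Gopal up to Wren: Gopal → Omar → Yannis → Wren. That is 3 steps up, so Gopal is 3 levels below Wren.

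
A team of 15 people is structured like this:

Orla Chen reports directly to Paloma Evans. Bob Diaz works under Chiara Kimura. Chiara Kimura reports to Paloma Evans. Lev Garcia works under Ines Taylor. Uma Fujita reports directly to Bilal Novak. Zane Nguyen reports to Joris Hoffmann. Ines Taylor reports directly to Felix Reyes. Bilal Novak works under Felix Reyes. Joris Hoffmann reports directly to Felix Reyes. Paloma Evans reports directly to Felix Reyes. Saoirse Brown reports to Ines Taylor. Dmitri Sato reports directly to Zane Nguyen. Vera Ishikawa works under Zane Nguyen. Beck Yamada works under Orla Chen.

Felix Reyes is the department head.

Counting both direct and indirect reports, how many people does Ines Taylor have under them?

Ines Taylor directly manages Lev Garcia, Saoirse Brown. Lev Garcia has no reports. Saoirse Brown has no reports. So Ines Taylor's organization is 2 direct reports plus everyone under them: 1 + 1 = 2.

2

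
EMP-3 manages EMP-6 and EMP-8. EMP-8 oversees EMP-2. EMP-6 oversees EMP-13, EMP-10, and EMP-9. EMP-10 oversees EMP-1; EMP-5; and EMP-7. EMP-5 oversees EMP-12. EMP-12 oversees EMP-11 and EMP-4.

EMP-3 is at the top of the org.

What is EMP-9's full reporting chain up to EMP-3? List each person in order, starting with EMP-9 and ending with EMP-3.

EMP-9 -> EMP-6 -> EMP-3

EMP-9 reports to EMP-6. EMP-6 reports to EMP-3. EMP-3 is at the top.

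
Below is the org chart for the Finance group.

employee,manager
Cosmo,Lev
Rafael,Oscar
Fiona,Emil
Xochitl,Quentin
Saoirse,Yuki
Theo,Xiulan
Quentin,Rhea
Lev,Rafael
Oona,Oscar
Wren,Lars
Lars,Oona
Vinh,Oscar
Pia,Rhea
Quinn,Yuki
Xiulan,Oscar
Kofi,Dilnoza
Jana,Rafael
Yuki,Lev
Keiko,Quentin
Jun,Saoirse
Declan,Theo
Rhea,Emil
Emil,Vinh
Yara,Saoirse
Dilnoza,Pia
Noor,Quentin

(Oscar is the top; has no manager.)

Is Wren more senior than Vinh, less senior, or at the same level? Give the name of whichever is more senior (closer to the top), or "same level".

Vinh

Wren is 3 levels below Oscar; Vinh is 1. Vinh is higher.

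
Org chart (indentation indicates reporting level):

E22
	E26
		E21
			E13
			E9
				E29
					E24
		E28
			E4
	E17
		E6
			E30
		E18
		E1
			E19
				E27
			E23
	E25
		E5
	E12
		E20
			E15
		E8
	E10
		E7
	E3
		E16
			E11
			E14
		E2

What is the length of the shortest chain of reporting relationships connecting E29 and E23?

7

E29 is 4 levels below E22, and E23 is 3 levels below E22 (their lowest common manager). The shortest path runs up from E29 to E22 and back down to E23: 4 + 3 = 7 links.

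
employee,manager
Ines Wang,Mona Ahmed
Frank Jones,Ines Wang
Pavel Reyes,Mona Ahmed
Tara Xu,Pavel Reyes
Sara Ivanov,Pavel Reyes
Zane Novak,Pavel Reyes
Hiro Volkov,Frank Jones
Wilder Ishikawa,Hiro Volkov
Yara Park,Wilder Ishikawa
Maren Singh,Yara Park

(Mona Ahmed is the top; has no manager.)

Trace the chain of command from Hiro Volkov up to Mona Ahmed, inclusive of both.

Hiro Volkov reports to Frank Jones. Frank Jones reports to Ines Wang. Ines Wang reports to Mona Ahmed. Mona Ahmed is at the top.

Hiro Volkov -> Frank Jones -> Ines Wang -> Mona Ahmed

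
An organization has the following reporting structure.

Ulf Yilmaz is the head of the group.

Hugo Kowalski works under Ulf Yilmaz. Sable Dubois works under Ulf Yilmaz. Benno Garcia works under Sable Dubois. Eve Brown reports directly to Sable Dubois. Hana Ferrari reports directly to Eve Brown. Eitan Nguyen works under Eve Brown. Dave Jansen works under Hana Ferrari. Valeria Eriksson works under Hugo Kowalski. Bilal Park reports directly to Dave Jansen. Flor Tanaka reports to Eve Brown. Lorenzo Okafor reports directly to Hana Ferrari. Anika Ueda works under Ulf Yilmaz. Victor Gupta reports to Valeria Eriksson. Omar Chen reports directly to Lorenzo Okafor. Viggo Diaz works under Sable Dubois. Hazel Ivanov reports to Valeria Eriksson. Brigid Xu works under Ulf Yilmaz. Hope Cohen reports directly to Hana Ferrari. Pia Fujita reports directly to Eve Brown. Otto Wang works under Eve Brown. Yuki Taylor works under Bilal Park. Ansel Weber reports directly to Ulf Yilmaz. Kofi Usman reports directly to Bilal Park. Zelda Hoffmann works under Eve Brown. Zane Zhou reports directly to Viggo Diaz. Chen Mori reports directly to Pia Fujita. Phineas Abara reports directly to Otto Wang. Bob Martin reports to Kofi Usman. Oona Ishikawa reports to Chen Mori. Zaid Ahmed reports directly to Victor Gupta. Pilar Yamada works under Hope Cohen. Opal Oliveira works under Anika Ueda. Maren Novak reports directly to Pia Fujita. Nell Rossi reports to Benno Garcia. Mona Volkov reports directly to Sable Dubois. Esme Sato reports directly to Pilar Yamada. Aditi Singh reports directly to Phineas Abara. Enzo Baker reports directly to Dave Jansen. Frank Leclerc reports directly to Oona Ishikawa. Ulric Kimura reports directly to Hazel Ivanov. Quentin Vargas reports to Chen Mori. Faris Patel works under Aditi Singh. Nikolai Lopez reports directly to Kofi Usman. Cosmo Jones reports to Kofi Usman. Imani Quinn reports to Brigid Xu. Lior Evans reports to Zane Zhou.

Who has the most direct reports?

Eve Brown

Direct-report counts: Ulf Yilmaz has 5; Brigid Xu has 1; Anika Ueda has 1; Sable Dubois has 4; Viggo Diaz has 1; Zane Zhou has 1; Eve Brown has 6; Otto Wang has 1; Phineas Abara has 1; Aditi Singh has 1; Pia Fujita has 2; Chen Mori has 2; Oona Ishikawa has 1; Hana Ferrari has 3; Hope Cohen has 1; Pilar Yamada has 1; Lorenzo Okafor has 1; Dave Jansen has 2; Bilal Park has 2; Kofi Usman has 3; Benno Garcia has 1; Hugo Kowalski has 1; Valeria Eriksson has 2; Hazel Ivanov has 1; Victor Gupta has 1. The largest is 6, held by Eve Brown.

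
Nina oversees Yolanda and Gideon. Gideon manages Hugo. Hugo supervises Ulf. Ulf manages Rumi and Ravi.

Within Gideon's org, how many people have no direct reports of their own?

The people in Gideon's organization with no one reporting to them are Ravi, Rumi. That is 2.

2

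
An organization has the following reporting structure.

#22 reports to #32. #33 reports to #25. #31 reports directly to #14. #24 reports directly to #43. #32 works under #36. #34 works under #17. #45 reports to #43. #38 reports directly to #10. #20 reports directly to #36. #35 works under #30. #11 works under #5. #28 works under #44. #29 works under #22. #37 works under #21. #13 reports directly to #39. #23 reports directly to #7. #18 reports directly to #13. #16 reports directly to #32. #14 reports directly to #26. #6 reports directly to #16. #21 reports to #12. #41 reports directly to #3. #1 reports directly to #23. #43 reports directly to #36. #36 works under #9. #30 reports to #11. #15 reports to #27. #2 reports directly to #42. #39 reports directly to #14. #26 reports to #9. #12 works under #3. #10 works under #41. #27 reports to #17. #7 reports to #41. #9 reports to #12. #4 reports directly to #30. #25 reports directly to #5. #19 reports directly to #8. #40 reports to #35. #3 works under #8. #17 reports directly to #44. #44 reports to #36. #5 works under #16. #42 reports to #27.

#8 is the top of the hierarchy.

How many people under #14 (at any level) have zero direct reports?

The people in #14's organization with no one reporting to them are #31, #18. That is 2.

2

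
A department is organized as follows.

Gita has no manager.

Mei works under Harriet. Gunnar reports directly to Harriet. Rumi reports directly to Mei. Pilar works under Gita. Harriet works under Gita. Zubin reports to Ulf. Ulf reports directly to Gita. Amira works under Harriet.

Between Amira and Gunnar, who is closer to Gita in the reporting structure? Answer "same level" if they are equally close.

same level

Both Amira and Gunnar are 2 levels below Gita.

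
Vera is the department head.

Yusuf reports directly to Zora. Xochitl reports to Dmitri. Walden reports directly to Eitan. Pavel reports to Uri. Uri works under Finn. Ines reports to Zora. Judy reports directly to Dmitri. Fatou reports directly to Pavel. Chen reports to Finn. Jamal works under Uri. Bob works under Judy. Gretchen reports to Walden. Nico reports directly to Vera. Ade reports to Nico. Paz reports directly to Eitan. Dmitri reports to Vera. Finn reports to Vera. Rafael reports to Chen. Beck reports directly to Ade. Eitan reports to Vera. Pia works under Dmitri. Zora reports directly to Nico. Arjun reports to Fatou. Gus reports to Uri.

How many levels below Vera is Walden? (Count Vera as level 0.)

Chain from Walden up to Vera: Walden → Eitan → Vera. That is 2 steps up, so Walden is 2 levels below Vera.

2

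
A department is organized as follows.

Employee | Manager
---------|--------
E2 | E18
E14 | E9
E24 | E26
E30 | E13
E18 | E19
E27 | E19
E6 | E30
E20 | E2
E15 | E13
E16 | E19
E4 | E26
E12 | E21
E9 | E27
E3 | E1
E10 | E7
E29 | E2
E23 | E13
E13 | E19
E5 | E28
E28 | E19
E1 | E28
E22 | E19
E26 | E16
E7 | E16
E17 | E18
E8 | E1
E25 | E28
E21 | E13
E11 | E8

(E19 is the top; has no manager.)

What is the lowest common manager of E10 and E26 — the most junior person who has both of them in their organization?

E16

E10's chain of managers is E7, E16, E19. E26's chain of managers is E16, E19. The first manager that appears in both chains is E16.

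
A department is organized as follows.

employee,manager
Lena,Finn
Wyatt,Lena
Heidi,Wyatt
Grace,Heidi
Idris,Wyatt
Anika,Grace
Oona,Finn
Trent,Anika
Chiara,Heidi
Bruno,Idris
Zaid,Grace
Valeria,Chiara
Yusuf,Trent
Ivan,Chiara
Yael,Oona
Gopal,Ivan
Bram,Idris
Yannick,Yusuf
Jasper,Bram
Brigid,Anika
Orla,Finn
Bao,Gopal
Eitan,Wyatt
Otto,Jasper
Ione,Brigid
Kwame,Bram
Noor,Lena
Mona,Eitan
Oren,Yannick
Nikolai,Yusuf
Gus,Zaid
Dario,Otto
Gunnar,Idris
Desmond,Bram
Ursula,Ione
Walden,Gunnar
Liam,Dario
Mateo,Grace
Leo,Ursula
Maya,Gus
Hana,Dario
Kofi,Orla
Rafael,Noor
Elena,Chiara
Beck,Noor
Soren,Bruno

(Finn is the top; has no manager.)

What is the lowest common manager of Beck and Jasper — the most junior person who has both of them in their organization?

Beck's chain of managers is Noor, Lena, Finn. Jasper's chain of managers is Bram, Idris, Wyatt, Lena, Finn. The first manager that appears in both chains is Lena.

Lena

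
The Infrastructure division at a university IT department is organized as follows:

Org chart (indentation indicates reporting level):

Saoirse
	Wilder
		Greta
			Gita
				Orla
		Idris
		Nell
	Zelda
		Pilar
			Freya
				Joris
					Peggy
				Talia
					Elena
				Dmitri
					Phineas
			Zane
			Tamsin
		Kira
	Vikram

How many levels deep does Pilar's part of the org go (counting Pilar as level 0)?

3

The longest chain under Pilar runs Pilar → Freya → Dmitri → Phineas, which is 3 levels below Pilar.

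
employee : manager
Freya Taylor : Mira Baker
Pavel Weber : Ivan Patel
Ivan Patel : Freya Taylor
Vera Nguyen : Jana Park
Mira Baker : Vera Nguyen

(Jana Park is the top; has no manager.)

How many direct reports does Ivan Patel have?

Ivan Patel directly manages Pavel Weber. That is 1 direct report.

1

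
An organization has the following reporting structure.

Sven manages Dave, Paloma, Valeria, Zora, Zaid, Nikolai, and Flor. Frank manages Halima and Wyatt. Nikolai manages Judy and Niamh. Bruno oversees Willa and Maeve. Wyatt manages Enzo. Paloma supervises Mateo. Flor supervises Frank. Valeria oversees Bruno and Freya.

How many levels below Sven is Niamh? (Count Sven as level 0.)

2

Chain from Niamh up to Sven: Niamh → Nikolai → Sven. That is 2 steps up, so Niamh is 2 levels below Sven.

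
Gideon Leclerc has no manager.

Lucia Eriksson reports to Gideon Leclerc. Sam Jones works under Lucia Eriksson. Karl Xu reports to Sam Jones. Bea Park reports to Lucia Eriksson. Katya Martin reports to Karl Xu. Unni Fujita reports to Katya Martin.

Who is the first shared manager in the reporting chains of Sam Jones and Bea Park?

Lucia Eriksson

Sam Jones's chain of managers is Lucia Eriksson, Gideon Leclerc. Bea Park's chain of managers is Lucia Eriksson, Gideon Leclerc. The first manager that appears in both chains is Lucia Eriksson.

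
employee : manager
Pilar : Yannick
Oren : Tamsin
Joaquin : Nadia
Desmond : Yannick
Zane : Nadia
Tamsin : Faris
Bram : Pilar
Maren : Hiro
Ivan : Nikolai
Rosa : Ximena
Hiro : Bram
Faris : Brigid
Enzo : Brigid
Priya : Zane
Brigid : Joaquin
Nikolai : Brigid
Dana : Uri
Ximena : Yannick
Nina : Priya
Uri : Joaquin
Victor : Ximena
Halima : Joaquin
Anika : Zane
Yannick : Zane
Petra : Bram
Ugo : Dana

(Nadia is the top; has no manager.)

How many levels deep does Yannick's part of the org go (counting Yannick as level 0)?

4

The longest chain under Yannick runs Yannick → Pilar → Bram → Hiro → Maren, which is 4 levels below Yannick.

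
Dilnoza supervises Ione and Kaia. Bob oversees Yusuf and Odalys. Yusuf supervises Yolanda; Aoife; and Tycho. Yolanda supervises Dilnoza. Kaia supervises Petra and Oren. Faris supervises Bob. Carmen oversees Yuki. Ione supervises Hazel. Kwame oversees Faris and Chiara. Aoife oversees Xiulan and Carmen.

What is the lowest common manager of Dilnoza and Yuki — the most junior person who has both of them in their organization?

Dilnoza's chain of managers is Yolanda, Yusuf, Bob, Faris, Kwame. Yuki's chain of managers is Carmen, Aoife, Yusuf, Bob, Faris, Kwame. The first manager that appears in both chains is Yusuf.

Yusuf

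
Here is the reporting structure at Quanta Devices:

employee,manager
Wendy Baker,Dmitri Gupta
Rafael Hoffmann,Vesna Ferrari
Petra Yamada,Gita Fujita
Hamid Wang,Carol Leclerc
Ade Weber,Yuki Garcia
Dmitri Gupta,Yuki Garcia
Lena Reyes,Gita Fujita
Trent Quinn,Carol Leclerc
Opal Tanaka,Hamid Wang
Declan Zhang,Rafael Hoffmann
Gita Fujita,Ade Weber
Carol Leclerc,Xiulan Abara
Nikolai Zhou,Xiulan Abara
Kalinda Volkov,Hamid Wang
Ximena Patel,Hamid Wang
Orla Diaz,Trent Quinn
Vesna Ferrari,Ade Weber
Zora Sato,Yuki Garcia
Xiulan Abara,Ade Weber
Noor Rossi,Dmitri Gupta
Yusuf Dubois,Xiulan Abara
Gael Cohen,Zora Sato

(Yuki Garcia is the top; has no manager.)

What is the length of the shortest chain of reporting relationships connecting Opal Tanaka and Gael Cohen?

7

Opal Tanaka is 5 levels below Yuki Garcia, and Gael Cohen is 2 levels below Yuki Garcia (their lowest common manager). The shortest path runs up from Opal Tanaka to Yuki Garcia and back down to Gael Cohen: 5 + 2 = 7 links.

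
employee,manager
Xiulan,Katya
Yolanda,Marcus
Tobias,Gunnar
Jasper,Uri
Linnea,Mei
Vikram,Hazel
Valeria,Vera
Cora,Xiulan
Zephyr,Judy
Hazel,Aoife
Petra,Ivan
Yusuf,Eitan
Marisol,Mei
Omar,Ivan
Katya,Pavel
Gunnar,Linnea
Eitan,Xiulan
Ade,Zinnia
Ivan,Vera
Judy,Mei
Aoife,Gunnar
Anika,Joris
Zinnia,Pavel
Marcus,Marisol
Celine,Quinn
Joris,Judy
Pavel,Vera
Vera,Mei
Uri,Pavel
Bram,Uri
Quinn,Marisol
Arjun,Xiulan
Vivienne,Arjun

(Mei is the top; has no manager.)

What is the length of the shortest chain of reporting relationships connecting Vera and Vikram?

6

Vera is 1 level below Mei, and Vikram is 5 levels below Mei (their lowest common manager). The shortest path runs up from Vera to Mei and back down to Vikram: 1 + 5 = 6 links.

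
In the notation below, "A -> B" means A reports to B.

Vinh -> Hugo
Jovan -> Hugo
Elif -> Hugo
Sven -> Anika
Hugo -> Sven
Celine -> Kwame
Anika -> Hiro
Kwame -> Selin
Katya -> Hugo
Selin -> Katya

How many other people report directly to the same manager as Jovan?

Jovan reports to Hugo. Hugo's other direct reports are Vinh, Katya, Elif — 3 peers.

3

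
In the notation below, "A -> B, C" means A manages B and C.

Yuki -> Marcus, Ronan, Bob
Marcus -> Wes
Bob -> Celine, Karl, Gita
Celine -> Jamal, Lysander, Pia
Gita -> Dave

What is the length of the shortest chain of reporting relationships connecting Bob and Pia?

Pia is in Bob's organization: the chain from Pia up to Bob is Pia → Celine → Bob, which is 2 links.

2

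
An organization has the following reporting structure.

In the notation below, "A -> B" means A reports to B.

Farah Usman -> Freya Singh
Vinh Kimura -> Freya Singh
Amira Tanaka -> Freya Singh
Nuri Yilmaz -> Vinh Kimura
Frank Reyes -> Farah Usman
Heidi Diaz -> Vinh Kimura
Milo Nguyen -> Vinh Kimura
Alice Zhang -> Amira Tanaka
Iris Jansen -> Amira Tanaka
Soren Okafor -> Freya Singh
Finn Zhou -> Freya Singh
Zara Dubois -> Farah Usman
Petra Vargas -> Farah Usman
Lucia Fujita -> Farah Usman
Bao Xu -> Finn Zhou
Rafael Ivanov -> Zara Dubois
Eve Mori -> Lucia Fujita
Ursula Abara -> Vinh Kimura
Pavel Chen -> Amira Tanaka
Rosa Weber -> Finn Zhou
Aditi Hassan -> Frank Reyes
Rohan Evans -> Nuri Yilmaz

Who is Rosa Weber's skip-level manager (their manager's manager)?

Rosa Weber reports to Finn Zhou, and Finn Zhou reports to Freya Singh. So Rosa Weber's skip-level manager is Freya Singh.

Freya Singh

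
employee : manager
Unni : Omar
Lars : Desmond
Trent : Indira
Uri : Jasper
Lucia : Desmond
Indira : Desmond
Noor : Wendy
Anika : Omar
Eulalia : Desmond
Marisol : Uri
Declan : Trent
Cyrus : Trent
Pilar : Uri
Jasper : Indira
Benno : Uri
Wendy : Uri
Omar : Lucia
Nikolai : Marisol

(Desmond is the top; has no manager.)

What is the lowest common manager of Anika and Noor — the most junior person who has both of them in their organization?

Desmond

Anika's chain of managers is Omar, Lucia, Desmond. Noor's chain of managers is Wendy, Uri, Jasper, Indira, Desmond. The first manager that appears in both chains is Desmond.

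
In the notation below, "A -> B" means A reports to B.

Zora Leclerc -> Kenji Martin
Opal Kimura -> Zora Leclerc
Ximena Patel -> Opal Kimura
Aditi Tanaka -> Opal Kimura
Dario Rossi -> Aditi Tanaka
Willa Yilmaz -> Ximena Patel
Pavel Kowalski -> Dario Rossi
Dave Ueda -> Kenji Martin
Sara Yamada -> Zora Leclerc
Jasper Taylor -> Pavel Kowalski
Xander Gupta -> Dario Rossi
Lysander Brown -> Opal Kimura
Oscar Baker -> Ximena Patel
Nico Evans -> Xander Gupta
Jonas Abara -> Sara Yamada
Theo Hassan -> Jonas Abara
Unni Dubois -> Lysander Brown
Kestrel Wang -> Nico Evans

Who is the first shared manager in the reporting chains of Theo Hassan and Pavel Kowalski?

Theo Hassan's chain of managers is Jonas Abara, Sara Yamada, Zora Leclerc, Kenji Martin. Pavel Kowalski's chain of managers is Dario Rossi, Aditi Tanaka, Opal Kimura, Zora Leclerc, Kenji Martin. The first manager that appears in both chains is Zora Leclerc.

Zora Leclerc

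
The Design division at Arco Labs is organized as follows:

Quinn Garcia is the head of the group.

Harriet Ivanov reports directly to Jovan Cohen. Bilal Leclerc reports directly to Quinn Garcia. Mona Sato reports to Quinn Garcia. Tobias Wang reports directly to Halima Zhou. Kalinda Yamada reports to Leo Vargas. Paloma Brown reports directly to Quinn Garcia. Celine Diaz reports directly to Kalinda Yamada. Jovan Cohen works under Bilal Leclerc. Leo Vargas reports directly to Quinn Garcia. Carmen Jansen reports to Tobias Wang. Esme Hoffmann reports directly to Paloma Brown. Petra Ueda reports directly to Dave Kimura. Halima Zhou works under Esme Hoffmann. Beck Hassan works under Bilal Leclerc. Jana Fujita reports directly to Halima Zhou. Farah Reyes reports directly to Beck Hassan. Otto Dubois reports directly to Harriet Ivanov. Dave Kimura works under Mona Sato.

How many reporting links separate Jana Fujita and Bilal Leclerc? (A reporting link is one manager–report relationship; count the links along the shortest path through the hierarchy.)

5

Jana Fujita is 4 levels below Quinn Garcia, and Bilal Leclerc is 1 level below Quinn Garcia (their lowest common manager). The shortest path runs up from Jana Fujita to Quinn Garcia and back down to Bilal Leclerc: 4 + 1 = 5 links.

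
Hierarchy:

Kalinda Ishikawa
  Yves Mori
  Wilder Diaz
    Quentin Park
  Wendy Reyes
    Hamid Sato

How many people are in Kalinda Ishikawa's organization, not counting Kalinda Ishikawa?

5

Kalinda Ishikawa directly manages Yves Mori, Wilder Diaz, Wendy Reyes. Yves Mori has no reports. Under Wilder Diaz: Quentin Park (1). Under Wendy Reyes: Hamid Sato (1). So Kalinda Ishikawa's organization is 3 direct reports plus everyone under them: 1 + 2 + 2 = 5.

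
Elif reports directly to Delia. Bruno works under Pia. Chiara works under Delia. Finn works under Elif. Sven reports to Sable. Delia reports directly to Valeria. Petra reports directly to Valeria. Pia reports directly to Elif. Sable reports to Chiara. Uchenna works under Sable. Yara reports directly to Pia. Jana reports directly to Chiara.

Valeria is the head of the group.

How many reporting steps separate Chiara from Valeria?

Chain from Chiara up to Valeria: Chiara → Delia → Valeria. That is 2 steps up, so Chiara is 2 levels below Valeria.

2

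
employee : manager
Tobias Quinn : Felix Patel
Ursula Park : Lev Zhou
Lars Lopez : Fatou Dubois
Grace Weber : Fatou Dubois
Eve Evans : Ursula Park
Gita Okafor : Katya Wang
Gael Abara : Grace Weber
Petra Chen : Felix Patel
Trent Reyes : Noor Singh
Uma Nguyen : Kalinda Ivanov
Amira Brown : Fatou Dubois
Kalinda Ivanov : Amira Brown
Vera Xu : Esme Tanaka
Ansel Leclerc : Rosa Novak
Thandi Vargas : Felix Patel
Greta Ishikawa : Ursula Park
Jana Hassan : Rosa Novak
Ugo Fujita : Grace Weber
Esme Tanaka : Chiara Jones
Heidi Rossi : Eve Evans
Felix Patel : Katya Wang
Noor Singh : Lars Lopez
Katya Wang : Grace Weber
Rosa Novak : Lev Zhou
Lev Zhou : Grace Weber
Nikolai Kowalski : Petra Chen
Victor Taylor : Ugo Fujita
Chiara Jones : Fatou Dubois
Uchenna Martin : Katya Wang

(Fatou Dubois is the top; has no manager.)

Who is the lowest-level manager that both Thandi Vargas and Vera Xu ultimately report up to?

Thandi Vargas's chain of managers is Felix Patel, Katya Wang, Grace Weber, Fatou Dubois. Vera Xu's chain of managers is Esme Tanaka, Chiara Jones, Fatou Dubois. The first manager that appears in both chains is Fatou Dubois.

Fatou Dubois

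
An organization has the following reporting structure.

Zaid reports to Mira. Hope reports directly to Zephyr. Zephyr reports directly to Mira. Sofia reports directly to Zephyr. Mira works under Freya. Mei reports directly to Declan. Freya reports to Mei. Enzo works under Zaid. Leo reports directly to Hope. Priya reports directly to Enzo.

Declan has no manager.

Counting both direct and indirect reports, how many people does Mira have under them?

Mira directly manages Zephyr, Zaid. Under Zephyr: Sofia, Hope, Leo (3). Under Zaid: Enzo, Priya (2). So Mira's organization is 2 direct reports plus everyone under them: 4 + 3 = 7.

7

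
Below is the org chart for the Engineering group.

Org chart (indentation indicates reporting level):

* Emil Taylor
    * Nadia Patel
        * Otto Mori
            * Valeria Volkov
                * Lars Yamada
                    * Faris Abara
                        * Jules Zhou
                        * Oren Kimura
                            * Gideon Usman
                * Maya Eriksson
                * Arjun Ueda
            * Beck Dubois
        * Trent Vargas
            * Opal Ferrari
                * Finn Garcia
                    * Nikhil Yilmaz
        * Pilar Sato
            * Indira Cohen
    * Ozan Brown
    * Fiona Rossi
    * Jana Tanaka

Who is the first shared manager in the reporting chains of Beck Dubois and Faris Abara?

Beck Dubois's chain of managers is Otto Mori, Nadia Patel, Emil Taylor. Faris Abara's chain of managers is Lars Yamada, Valeria Volkov, Otto Mori, Nadia Patel, Emil Taylor. The first manager that appears in both chains is Otto Mori.

Otto Mori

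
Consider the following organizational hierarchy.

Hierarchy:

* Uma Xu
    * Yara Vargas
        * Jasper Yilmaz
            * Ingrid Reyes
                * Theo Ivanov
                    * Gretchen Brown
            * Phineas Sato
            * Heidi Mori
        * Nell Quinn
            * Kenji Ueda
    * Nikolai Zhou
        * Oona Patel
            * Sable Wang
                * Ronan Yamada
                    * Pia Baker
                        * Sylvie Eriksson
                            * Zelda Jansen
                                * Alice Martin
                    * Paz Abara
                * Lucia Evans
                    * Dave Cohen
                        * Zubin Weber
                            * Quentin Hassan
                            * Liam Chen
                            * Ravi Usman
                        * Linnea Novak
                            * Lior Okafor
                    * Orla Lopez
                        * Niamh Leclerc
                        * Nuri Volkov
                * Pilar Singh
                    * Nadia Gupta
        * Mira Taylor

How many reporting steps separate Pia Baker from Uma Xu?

5

Chain from Pia Baker up to Uma Xu: Pia Baker → Ronan Yamada → Sable Wang → Oona Patel → Nikolai Zhou → Uma Xu. That is 5 steps up, so Pia Baker is 5 levels below Uma Xu.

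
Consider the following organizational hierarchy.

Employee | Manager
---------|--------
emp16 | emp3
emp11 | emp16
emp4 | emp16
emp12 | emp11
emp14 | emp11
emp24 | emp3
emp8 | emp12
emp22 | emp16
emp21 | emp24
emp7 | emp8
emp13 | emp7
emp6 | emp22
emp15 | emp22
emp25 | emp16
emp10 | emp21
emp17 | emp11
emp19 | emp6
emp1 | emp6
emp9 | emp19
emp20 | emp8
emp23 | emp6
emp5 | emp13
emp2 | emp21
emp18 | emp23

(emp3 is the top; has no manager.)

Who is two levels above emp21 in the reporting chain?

emp21 reports to emp24, and emp24 reports to emp3. So emp21's skip-level manager is emp3.

emp3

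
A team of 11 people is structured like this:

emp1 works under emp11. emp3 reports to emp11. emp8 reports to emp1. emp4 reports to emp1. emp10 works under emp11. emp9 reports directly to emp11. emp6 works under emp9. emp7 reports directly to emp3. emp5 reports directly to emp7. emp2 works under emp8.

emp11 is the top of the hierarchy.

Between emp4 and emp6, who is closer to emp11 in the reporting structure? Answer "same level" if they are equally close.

Both emp4 and emp6 are 2 levels below emp11.

same level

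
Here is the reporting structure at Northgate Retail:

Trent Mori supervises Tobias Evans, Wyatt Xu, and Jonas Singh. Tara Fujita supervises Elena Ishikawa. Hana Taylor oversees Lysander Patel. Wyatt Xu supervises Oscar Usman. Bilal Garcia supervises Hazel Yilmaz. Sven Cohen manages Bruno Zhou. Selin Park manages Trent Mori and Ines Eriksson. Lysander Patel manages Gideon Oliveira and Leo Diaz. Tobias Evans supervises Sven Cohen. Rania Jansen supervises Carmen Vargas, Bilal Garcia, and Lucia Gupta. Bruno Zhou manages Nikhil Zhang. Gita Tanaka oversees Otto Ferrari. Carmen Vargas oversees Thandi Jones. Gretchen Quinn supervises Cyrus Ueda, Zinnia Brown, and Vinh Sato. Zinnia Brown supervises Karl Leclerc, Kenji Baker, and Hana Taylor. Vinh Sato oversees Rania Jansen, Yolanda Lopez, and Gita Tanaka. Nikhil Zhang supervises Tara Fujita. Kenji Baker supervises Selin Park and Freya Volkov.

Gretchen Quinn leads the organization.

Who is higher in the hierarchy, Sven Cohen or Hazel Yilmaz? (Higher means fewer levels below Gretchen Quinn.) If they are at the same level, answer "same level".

Hazel Yilmaz

Sven Cohen is 6 levels below Gretchen Quinn; Hazel Yilmaz is 4. Hazel Yilmaz is higher.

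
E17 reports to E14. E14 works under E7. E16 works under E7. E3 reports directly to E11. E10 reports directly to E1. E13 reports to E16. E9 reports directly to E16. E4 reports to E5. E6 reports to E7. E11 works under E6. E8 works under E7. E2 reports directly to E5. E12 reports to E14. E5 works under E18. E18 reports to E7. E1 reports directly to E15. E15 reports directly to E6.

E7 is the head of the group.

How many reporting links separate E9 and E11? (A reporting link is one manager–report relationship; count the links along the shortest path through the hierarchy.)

E9 is 2 levels below E7, and E11 is 2 levels below E7 (their lowest common manager). The shortest path runs up from E9 to E7 and back down to E11: 2 + 2 = 4 links.

4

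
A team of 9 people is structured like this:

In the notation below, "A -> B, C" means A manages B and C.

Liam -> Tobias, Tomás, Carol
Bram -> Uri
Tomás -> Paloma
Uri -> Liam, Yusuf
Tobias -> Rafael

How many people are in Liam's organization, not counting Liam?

5

Liam directly manages Tobias, Tomás, Carol. Under Tobias: Rafael (1). Under Tomás: Paloma (1). Carol has no reports. So Liam's organization is 3 direct reports plus everyone under them: 2 + 2 + 1 = 5.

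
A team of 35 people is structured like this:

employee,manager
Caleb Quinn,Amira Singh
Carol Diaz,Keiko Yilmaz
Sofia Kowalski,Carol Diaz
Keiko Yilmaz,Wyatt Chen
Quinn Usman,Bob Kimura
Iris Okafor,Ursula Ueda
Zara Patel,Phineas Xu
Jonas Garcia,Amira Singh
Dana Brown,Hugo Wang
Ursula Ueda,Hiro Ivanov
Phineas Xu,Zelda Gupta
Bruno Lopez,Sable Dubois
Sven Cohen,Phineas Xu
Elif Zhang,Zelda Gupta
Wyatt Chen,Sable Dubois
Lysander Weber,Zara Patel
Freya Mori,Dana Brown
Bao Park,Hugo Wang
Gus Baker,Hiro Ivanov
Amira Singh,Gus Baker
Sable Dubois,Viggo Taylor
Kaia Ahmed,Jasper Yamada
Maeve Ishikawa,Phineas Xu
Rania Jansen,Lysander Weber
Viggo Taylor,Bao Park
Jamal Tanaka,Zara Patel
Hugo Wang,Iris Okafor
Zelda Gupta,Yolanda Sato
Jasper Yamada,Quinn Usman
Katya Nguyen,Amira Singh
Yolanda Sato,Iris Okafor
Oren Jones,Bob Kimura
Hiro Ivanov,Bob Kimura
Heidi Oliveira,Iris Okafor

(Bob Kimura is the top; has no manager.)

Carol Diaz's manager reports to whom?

Wyatt Chen

Carol Diaz reports to Keiko Yilmaz, and Keiko Yilmaz reports to Wyatt Chen. So Carol Diaz's skip-level manager is Wyatt Chen.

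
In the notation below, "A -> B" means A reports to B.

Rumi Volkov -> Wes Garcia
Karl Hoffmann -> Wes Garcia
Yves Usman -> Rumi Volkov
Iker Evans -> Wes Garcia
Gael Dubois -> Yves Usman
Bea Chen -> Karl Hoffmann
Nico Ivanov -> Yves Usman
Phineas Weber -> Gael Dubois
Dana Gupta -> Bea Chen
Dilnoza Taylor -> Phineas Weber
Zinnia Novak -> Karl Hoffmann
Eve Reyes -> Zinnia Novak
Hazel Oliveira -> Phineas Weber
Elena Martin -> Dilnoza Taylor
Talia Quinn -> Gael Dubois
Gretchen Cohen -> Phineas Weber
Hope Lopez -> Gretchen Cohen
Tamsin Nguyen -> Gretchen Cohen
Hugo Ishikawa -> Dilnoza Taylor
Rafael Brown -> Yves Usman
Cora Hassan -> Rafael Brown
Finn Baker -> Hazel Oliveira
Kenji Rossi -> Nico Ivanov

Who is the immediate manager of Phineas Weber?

Gael Dubois

Phineas Weber reports directly to Gael Dubois.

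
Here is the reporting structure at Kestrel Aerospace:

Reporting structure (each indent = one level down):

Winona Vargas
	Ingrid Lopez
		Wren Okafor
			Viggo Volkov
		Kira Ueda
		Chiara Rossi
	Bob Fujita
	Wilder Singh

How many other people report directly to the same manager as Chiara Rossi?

Chiara Rossi reports to Ingrid Lopez. Ingrid Lopez's other direct reports are Wren Okafor, Kira Ueda — 2 peers.

2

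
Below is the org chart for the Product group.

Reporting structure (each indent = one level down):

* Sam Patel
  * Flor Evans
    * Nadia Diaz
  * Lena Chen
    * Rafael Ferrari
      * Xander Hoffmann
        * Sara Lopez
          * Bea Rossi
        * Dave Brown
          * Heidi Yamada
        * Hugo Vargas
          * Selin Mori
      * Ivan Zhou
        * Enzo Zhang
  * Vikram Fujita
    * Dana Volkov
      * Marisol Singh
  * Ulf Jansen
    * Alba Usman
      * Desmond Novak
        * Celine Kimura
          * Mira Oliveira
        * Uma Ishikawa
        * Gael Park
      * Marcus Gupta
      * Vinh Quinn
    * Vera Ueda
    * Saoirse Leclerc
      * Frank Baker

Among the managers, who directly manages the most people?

Direct-report counts: Sam Patel has 4; Ulf Jansen has 3; Saoirse Leclerc has 1; Alba Usman has 3; Desmond Novak has 3; Celine Kimura has 1; Vikram Fujita has 1; Dana Volkov has 1; Lena Chen has 1; Rafael Ferrari has 2; Ivan Zhou has 1; Xander Hoffmann has 3; Hugo Vargas has 1; Dave Brown has 1; Sara Lopez has 1; Flor Evans has 1. The largest is 4, held by Sam Patel.

Sam Patel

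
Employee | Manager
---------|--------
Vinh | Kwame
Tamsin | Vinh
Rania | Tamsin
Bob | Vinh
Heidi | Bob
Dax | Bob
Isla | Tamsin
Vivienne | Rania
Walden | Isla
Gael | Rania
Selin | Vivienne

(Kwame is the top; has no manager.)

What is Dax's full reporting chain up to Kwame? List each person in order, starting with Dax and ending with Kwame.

Dax reports to Bob. Bob reports to Vinh. Vinh reports to Kwame. Kwame is at the top.

Dax -> Bob -> Vinh -> Kwame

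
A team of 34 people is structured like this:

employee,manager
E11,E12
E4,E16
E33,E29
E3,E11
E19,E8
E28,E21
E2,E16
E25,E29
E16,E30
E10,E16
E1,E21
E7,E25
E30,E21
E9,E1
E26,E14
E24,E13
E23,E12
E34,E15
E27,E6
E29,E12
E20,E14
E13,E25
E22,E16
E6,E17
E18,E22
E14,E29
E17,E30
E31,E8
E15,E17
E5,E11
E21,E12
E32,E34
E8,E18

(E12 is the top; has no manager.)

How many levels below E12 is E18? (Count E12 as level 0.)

Chain from E18 up to E12: E18 → E22 → E16 → E30 → E21 → E12. That is 5 steps up, so E18 is 5 levels below E12.

5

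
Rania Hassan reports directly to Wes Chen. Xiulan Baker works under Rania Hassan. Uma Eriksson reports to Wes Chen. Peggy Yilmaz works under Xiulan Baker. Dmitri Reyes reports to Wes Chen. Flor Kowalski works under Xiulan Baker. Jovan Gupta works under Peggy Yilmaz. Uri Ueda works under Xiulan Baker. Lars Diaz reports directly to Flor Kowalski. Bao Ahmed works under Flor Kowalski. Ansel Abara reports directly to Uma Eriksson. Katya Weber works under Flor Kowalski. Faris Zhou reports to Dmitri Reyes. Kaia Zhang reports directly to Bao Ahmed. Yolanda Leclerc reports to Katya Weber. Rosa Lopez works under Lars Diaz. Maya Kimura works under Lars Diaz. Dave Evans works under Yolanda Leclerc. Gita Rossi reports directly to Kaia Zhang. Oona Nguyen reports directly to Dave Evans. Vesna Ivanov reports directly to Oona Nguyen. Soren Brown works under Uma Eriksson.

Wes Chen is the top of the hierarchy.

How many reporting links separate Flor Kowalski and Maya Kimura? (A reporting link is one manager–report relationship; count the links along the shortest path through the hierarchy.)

Maya Kimura is in Flor Kowalski's organization: the chain from Maya Kimura up to Flor Kowalski is Maya Kimura → Lars Diaz → Flor Kowalski, which is 2 links.

2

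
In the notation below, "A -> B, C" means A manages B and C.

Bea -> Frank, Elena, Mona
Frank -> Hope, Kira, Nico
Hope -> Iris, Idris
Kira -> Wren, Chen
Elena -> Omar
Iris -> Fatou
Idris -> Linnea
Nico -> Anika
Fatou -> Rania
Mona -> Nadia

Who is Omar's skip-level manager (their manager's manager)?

Omar reports to Elena, and Elena reports to Bea. So Omar's skip-level manager is Bea.

Bea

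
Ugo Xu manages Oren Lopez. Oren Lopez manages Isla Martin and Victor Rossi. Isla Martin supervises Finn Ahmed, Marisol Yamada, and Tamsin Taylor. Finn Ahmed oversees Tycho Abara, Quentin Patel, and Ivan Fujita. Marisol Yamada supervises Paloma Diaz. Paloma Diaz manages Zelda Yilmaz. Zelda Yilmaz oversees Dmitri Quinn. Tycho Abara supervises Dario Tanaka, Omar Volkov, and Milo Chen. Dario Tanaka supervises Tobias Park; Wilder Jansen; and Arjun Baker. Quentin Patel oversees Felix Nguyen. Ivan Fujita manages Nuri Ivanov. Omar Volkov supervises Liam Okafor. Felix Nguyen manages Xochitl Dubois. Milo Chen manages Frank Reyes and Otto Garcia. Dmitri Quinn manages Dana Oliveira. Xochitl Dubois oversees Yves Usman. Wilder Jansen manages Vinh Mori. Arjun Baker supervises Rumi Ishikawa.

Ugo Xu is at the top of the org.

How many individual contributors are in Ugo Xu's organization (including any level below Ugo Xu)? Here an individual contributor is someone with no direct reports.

11

The people in Ugo Xu's organization with no one reporting to them are Victor Rossi, Tamsin Taylor, Dana Oliveira, Nuri Ivanov, Yves Usman, Otto Garcia, Frank Reyes, Liam Okafor, Rumi Ishikawa, Vinh Mori, Tobias Park. That is 11.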